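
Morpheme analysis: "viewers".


Word: "viewers"
Morphemes: view / -er / -s
Each morpheme carries meaning
= 3 morphemes


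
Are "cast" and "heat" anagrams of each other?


Word 1: "cast" → sorted: acst
Word 2: "heat" → sorted: aeht
Same letters? acst != aeht
Anagram = No


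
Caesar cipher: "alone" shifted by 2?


Word: "alone"
Shift: 2
Each letter → (letter + shift) mod 26:
  'a' (0) + 2 = 2 → 'c'
  'l' (11) + 2 = 13 → 'n'
  'o' (14) + 2 = 16 → 'q'
  'n' (13) + 2 = 15 → 'p'
  'e' (4) + 2 = 6 → 'g'
Result = "cnqpg"


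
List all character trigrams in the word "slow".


Word: "slow" (length 4)
Number of trigrams = 4 - 3 + 1 = 2
  Position 0: "slo"
  Position 1: "low"
Trigrams = "slo", "low"


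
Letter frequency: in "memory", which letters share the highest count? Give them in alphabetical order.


Word: "memory"
Letter counts:
  'e': 1
  'm': 2
  'o': 1
  'r': 1
  'y': 1
Maximum count = 2
Most frequent = 'm' (2 times each)


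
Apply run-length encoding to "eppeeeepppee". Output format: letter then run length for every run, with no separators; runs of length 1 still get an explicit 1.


String: "eppeeeepppee"
Scanning for consecutive runs:
  'e' x 1
  'p' x 2
  'e' x 4
  'p' x 3
  'e' x 2
RLE = "e1p2e4p3e2"


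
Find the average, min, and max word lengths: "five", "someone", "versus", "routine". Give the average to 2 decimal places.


Lengths: "five"=4, "someone"=7, "versus"=6, "routine"=7
Sum = 24, Count = 4
Average = 24/4 = 6.00
= avg=6.00, min=4, max=7


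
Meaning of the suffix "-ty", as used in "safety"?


Suffix: -ty
Example: safety (safe + -ty)
Meaning = quality of


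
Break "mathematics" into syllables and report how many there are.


Word: "mathematics"
Syllable breakdown: math-e-mat-ics
Counting: 4 parts
= 4 syllables


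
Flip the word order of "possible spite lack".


Original: "possible spite lack"
Words (1..n): possible | spite | lack
Reversed (n..1): lack | spite | possible
Result = "lack spite possible"


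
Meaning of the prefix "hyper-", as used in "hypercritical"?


Prefix: hyper-
As in: hypercritical -> hyper- + critical
Meaning = over / excessive


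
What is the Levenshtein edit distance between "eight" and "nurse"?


Word 1: "eight" (length 5)
Word 2: "nurse" (length 5)
One optimal edit sequence (insert/delete/substitute each cost 1):
  1. substitute 'e' -> 'n'  (+1)
  2. substitute 'i' -> 'u'  (+1)
  3. substitute 'g' -> 'r'  (+1)
  4. substitute 'h' -> 's'  (+1)
  5. substitute 't' -> 'e'  (+1)
Total edit operations: 5
Edit distance = 5


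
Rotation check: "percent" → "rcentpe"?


Word: "percent", Candidate: "rcentpe"
Method: check if candidate is substring of word+word
"percentpercent" contains "rcentpe"? Yes
Is rotation = Yes


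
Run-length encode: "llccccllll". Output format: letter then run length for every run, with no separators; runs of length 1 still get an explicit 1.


String: "llccccllll"
Scanning for consecutive runs:
  'l' x 2
  'c' x 4
  'l' x 4
RLE = "l2c4l4"


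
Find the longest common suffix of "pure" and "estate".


Word 1: "pure"
Word 2: "estate"
Comparing from end:
  Pos -1: 'e' == 'e'
  Pos -2: 'r' != 't' (stop)
LCS = "e" (length 1)


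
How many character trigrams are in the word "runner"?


Word: "runner" (length 6)
Number of 3-grams = length - 3 + 1 = 6 - 3 + 1
= 4


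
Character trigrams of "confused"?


Word: "confused" (length 8)
Number of trigrams = 8 - 3 + 1 = 6
  Position 0: "con"
  Position 1: "onf"
  Position 2: "nfu"
  Position 3: "fus"
  Position 4: "use"
  Position 5: "sed"
Trigrams = "con", "onf", "nfu", "fus", "use", "sed"


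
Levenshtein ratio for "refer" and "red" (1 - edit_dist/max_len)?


Word 1: "refer" (length 5)
Word 2: "red" (length 3)
One optimal edit sequence:
  1. keep 'r'
  2. delete 'e'  (+1)
  3. delete 'f'  (+1)
  4. keep 'e'
  5. substitute 'r' -> 'd'  (+1)
Edit distance = 3
Max length = max(5, 3) = 5
Similarity = 1 - 3/5
= 0.4000


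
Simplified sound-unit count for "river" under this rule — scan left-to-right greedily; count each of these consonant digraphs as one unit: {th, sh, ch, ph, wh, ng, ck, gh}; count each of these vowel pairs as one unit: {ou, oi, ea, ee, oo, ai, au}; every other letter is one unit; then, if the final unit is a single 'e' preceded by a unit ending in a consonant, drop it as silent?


Word: "river" (5 letters)
Left-to-right scan:
  (1) 'r' (letter)
  (2) 'i' (letter)
  (3) 'v' (letter)
  (4) 'e' (letter)
  (5) 'r' (letter)
Units from scan: 5
Sound units = 5 units


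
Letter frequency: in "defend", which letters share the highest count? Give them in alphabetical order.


Word: "defend"
Letter counts:
  'd': 2
  'e': 2
  'f': 1
  'n': 1
Maximum count = 2
Most frequent = 'd', 'e' (2 times each)


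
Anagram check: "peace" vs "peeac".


Word 1: "peace" → sorted: aceep
Word 2: "peeac" → sorted: aceep
Same letters? aceep == aceep
Anagram = Yes


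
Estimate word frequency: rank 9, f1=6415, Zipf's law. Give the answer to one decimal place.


Zipf's law: f(r) = f(1) / r
f(1) = 6415
f(9) = 6415 / 9
= 712.8 occurrences


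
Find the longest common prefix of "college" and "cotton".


Word 1: "college"
Word 2: "cotton"
Comparing from start:
  Pos 0: 'c' == 'c'
  Pos 1: 'o' == 'o'
  Pos 2: 'l' != 't' (stop)
LCP = "co" (length 2)


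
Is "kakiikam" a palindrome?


Word: "kakiikam"
Reversed: "makiikak"
Forward == Backward? kakiikam != makiikak
Palindrome = No


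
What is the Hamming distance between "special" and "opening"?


Comparing character by character (same length = 7):
  Pos 0: 's' vs 'o' !=
  Pos 1: 'p' vs 'p' =
  Pos 2: 'e' vs 'e' =
  Pos 3: 'c' vs 'n' !=
  Pos 4: 'i' vs 'i' =
  Pos 5: 'a' vs 'n' !=
  Pos 6: 'l' vs 'g' !=
Hamming distance = 4


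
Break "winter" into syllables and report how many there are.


Word: "winter"
Syllable breakdown: win | ter
Counting: 2 parts
= 2 syllables


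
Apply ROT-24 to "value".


Word: "value"
Shift: 24
Each letter → (letter + shift) mod 26:
  'v' (21) + 24 = 19 → 't'
  'a' (0) + 24 = 24 → 'y'
  'l' (11) + 24 = 9 → 'j'
  'u' (20) + 24 = 18 → 's'
  'e' (4) + 24 = 2 → 'c'
Result = "tyjsc"


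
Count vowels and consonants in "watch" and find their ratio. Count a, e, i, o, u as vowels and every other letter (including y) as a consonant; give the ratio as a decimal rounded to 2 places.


Word: "watch"
Vowels (a,e,i,o,u): 1
Consonants: 4
Ratio = 1/4
= 0.25


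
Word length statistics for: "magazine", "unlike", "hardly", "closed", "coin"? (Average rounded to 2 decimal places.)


Lengths: "magazine"=8, "unlike"=6, "hardly"=6, "closed"=6, "coin"=4
Sum = 30, Count = 5
Average = 30/5 = 6.00
= avg=6.00, min=4, max=8


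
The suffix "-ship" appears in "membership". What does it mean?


Suffix: -ship
As in: membership -> member + -ship
Meaning = state / position


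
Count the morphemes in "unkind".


Word: "unkind"
Morphemes: un- / kind
Each morpheme carries meaning
= 2 morphemes


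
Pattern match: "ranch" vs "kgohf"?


Pattern of "ranch": [0, 1, 2, 3, 4]
Pattern of "kgohf": [0, 1, 2, 3, 4]
Patterns match
Same pattern = Yes


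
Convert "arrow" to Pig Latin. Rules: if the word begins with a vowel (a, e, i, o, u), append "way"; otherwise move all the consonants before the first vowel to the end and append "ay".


Word: "arrow"
Starts with vowel → add 'way'
Pig Latin = "arrowway"


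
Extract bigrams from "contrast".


Word: "contrast" (length 8)
Number of bigrams = 8 - 2 + 1 = 7
  Position 0: "co"
  Position 1: "on"
  Position 2: "nt"
  Position 3: "tr"
  Position 4: "ra"
  Position 5: "as"
  Position 6: "st"
Bigrams = "co", "on", "nt", "tr", "ra", "as", "st"


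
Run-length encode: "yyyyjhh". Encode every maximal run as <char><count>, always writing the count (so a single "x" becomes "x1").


String: "yyyyjhh"
Scanning for consecutive runs:
  'y' x 4
  'j' x 1
  'h' x 2
RLE = "y4j1h2"


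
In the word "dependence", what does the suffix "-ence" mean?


Suffix: -ence
Example: dependence (depend + -ence)
Meaning = state of


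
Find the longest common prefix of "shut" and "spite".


Word 1: "shut"
Word 2: "spite"
Comparing from start:
  Pos 0: 's' == 's'
  Pos 1: 'h' != 'p' (stop)
LCP = "s" (length 1)


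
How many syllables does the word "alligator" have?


Word: "alligator"
Syllable breakdown: al / li / ga / tor
Counting: 4 parts
= 4 syllables


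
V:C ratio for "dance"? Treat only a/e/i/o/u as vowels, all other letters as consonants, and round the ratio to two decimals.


Word: "dance"
Vowels (a,e,i,o,u): 2
Consonants: 3
Ratio = 2/3
= 0.67


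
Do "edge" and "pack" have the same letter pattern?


Pattern of "edge": [0, 1, 2, 0]
Pattern of "pack": [0, 1, 2, 3]
Patterns do not match
Same pattern = No


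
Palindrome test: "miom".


Word: "miom"
Reversed: "moim"
Forward == Backward? miom != moim
Palindrome = No


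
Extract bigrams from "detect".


Word: "detect" (length 6)
Number of bigrams = 6 - 2 + 1 = 5
  Position 0: "de"
  Position 1: "et"
  Position 2: "te"
  Position 3: "ec"
  Position 4: "ct"
Bigrams = "de", "et", "te", "ec", "ct"


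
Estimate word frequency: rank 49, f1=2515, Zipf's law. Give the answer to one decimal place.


Zipf's law: f(r) = f(1) / r
f(1) = 2515
f(49) = 2515 / 49
= 51.3 occurrences


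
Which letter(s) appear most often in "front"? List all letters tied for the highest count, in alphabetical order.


Word: "front"
Letter counts:
  'f': 1
  'n': 1
  'o': 1
  'r': 1
  't': 1
Maximum count = 1
Most frequent = 'f', 'n', 'o', 'r', 't' (1 time each)


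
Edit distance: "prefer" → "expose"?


Word 1: "prefer" (length 6)
Word 2: "expose" (length 6)
One optimal edit sequence (insert/delete/substitute each cost 1):
  1. substitute 'p' -> 'e'  (+1)
  2. substitute 'r' -> 'x'  (+1)
  3. substitute 'e' -> 'p'  (+1)
  4. substitute 'f' -> 'o'  (+1)
  5. substitute 'e' -> 's'  (+1)
  6. substitute 'r' -> 'e'  (+1)
Total edit operations: 6
Edit distance = 6


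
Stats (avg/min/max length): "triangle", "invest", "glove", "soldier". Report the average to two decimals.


Lengths: "triangle"=8, "invest"=6, "glove"=5, "soldier"=7
Sum = 26, Count = 4
Average = 26/4 = 6.50
= avg=6.50, min=5, max=8


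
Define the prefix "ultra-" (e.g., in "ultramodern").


Prefix: ultra-
As in: ultramodern -> ultra- + modern
Meaning = beyond


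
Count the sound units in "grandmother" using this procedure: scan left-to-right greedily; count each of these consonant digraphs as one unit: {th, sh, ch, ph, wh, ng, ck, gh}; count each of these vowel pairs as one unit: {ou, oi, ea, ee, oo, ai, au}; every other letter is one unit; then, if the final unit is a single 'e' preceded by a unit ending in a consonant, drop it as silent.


Word: "grandmother" (11 letters)
Left-to-right scan:
  1. 'g' (letter)
  2. 'r' (letter)
  3. 'a' (letter)
  4. 'n' (letter)
  5. 'd' (letter)
  6. 'm' (letter)
  7. 'o' (letter)
  8. 'th' (digraph)
  9. 'e' (letter)
  10. 'r' (letter)
Units from scan: 10
Sound units = 10 units


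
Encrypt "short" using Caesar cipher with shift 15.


Word: "short"
Shift: 15
Each letter → (letter + shift) mod 26:
  's' (18) + 15 = 7 → 'h'
  'h' (7) + 15 = 22 → 'w'
  'o' (14) + 15 = 3 → 'd'
  'r' (17) + 15 = 6 → 'g'
  't' (19) + 15 = 8 → 'i'
Result = "hwdgi"


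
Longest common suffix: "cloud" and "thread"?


Word 1: "cloud"
Word 2: "thread"
Comparing from end:
  Pos -1: 'd' == 'd'
  Pos -2: 'u' != 'a' (stop)
LCS = "d" (length 1)


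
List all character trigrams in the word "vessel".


Word: "vessel" (length 6)
Number of trigrams = 6 - 3 + 1 = 4
  Position 0: "ves"
  Position 1: "ess"
  Position 2: "sse"
  Position 3: "sel"
Trigrams = "ves", "ess", "sse", "sel"


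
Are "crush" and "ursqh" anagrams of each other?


Word 1: "crush" → sorted: chrsu
Word 2: "ursqh" → sorted: hqrsu
Same letters? chrsu != hqrsu
Anagram = No


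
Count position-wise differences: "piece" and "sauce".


Comparing character by character (same length = 5):
  Pos 0: 'p' vs 's' !=
  Pos 1: 'i' vs 'a' !=
  Pos 2: 'e' vs 'u' !=
  Pos 3: 'c' vs 'c' =
  Pos 4: 'e' vs 'e' =
Hamming distance = 3


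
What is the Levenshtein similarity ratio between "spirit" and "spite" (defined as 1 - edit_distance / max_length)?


Word 1: "spirit" (length 6)
Word 2: "spite" (length 5)
One optimal edit sequence:
  1. keep 's'
  2. keep 'p'
  3. keep 'i'
  4. delete 'r'  (+1)
  5. substitute 'i' -> 't'  (+1)
  6. substitute 't' -> 'e'  (+1)
Edit distance = 3
Max length = max(6, 5) = 6
Similarity = 1 - 3/6
= 0.5000


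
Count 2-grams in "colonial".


Word: "colonial" (length 8)
Number of 2-grams = length - 2 + 1 = 8 - 2 + 1
= 7


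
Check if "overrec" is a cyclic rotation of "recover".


Word: "recover", Candidate: "overrec"
Method: check if candidate is substring of word+word
"recoverrecover" contains "overrec"? Yes
Is rotation = Yes


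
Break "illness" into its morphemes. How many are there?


Word: "illness"
Morphemes: ill | -ness
Each morpheme carries meaning
= 2 morphemes


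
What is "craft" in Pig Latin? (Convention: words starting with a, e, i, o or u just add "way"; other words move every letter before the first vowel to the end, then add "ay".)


Word: "craft"
Starts with consonant(s) → move to end, add 'ay'
Consonant cluster: "cr"
Pig Latin = "aftcray"


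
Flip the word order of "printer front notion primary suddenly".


Original: "printer front notion primary suddenly"
Words (1..n): printer | front | notion | primary | suddenly
Reversed (n..1): suddenly | primary | notion | front | printer
Result = "suddenly primary notion front printer"


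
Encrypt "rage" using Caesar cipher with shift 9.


Word: "rage"
Shift: 9
Each letter → (letter + shift) mod 26:
  'r' (17) + 9 = 0 → 'a'
  'a' (0) + 9 = 9 → 'j'
  'g' (6) + 9 = 15 → 'p'
  'e' (4) + 9 = 13 → 'n'
Result = "ajpn"


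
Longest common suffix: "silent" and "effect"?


Word 1: "silent"
Word 2: "effect"
Comparing from end:
  Pos -1: 't' == 't'
  Pos -2: 'n' != 'c' (stop)
LCS = "t" (length 1)


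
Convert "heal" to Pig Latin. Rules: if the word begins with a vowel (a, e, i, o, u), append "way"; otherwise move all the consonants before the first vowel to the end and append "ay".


Word: "heal"
Starts with consonant(s) → move to end, add 'ay'
Consonant cluster: "h"
Pig Latin = "ealhay"


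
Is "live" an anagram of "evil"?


Word 1: "evil" → sorted: eilv
Word 2: "live" → sorted: eilv
Same letters? eilv == eilv
Anagram = Yes


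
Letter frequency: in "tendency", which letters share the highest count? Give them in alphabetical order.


Word: "tendency"
Letter counts:
  'c': 1
  'd': 1
  'e': 2
  'n': 2
  't': 1
  'y': 1
Maximum count = 2
Most frequent = 'e', 'n' (2 times each)


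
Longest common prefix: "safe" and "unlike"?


Word 1: "safe"
Word 2: "unlike"
Comparing from start:
  Pos 0: 's' != 'u' (stop)
LCP = "" (length 0)


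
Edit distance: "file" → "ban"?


Word 1: "file" (length 4)
Word 2: "ban" (length 3)
One optimal edit sequence (insert/delete/substitute each cost 1):
  1. delete 'f'  (+1)
  2. substitute 'i' -> 'b'  (+1)
  3. substitute 'l' -> 'a'  (+1)
  4. substitute 'e' -> 'n'  (+1)
Total edit operations: 4
Edit distance = 4


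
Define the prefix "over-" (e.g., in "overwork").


Prefix: over-
Example: overwork (over- + work)
Meaning = excessive


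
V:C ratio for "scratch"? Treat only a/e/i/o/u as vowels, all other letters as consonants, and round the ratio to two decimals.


Word: "scratch"
Vowels (a,e,i,o,u): 1
Consonants: 6
Ratio = 1/6
= 0.17


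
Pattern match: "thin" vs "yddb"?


Pattern of "thin": [0, 1, 2, 3]
Pattern of "yddb": [0, 1, 1, 2]
Patterns do not match
Same pattern = No


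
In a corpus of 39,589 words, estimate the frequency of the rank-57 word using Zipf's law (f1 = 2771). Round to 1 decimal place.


Zipf's law: f(r) = f(1) / r
f(1) = 2771
f(57) = 2771 / 57
= 48.6 occurrences


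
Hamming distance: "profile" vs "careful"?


Comparing character by character (same length = 7):
  Pos 0: 'p' vs 'c' !=
  Pos 1: 'r' vs 'a' !=
  Pos 2: 'o' vs 'r' !=
  Pos 3: 'f' vs 'e' !=
  Pos 4: 'i' vs 'f' !=
  Pos 5: 'l' vs 'u' !=
  Pos 6: 'e' vs 'l' !=
Hamming distance = 7


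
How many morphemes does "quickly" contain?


Word: "quickly"
Morphemes: quick | -ly
Each morpheme carries meaning
= 2 morphemes


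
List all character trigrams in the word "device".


Word: "device" (length 6)
Number of trigrams = 6 - 3 + 1 = 4
  Position 0: "dev"
  Position 1: "evi"
  Position 2: "vic"
  Position 3: "ice"
Trigrams = "dev", "evi", "vic", "ice"


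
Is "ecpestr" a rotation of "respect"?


Word: "respect", Candidate: "ecpestr"
Method: check if candidate is substring of word+word
"respectrespect" contains "ecpestr"? No
Is rotation = No


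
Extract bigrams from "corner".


Word: "corner" (length 6)
Number of bigrams = 6 - 2 + 1 = 5
  Position 0: "co"
  Position 1: "or"
  Position 2: "rn"
  Position 3: "ne"
  Position 4: "er"
Bigrams = "co", "or", "rn", "ne", "er"


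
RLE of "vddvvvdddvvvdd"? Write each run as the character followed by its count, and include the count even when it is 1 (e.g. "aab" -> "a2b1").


String: "vddvvvdddvvvdd"
Scanning for consecutive runs:
  'v' x 1
  'd' x 2
  'v' x 3
  'd' x 3
  'v' x 3
  'd' x 2
RLE = "v1d2v3d3v3d2"


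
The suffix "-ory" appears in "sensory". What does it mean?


Suffix: -ory
As in: sensory -> sense + -ory, with a spelling change
Meaning = relating to / place for


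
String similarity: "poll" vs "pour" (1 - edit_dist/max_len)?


Word 1: "poll" (length 4)
Word 2: "pour" (length 4)
One optimal edit sequence:
  1. keep 'p'
  2. keep 'o'
  3. substitute 'l' -> 'u'  (+1)
  4. substitute 'l' -> 'r'  (+1)
Edit distance = 2
Max length = max(4, 4) = 4
Similarity = 1 - 2/4
= 0.5000


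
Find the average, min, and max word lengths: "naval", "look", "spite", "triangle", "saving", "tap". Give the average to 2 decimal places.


Lengths: "naval"=5, "look"=4, "spite"=5, "triangle"=8, "saving"=6, "tap"=3
Sum = 31, Count = 6
Average = 31/6 = 5.17
= avg=5.17, min=3, max=8


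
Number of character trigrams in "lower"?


Word: "lower" (length 5)
Number of 3-grams = length - 3 + 1 = 5 - 3 + 1
= 3


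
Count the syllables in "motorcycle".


Word: "motorcycle"
Syllable breakdown: mo | tor | cy | cle
Counting: 4 parts
= 4 syllables


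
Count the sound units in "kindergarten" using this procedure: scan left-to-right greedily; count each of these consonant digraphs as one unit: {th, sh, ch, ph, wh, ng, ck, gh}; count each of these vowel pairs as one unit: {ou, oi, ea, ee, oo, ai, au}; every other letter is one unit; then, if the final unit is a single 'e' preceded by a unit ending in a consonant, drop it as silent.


Word: "kindergarten" (12 letters)
Left-to-right scan:
  1. 'k' (letter)
  2. 'i' (letter)
  3. 'n' (letter)
  4. 'd' (letter)
  5. 'e' (letter)
  6. 'r' (letter)
  7. 'g' (letter)
  8. 'a' (letter)
  9. 'r' (letter)
  10. 't' (letter)
  11. 'e' (letter)
  12. 'n' (letter)
Units from scan: 12
Sound units = 12 units


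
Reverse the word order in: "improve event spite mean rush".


Original: "improve event spite mean rush"
Words (1..n): improve | event | spite | mean | rush
Reversed (n..1): rush | mean | spite | event | improve
Result = "rush mean spite event improve"


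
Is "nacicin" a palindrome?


Word: "nacicin"
Reversed: "nicican"
Forward == Backward? nacicin != nicican
Palindrome = No


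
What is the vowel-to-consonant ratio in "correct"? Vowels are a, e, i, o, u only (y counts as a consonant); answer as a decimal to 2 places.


Word: "correct"
Vowels (a,e,i,o,u): 2
Consonants: 5
Ratio = 2/5
= 0.40


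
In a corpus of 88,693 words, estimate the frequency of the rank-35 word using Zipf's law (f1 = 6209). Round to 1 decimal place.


Zipf's law: f(r) = f(1) / r
f(1) = 6209
f(35) = 6209 / 35
= 177.4 occurrences


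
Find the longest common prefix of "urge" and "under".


Word 1: "urge"
Word 2: "under"
Comparing from start:
  Pos 0: 'u' == 'u'
  Pos 1: 'r' != 'n' (stop)
LCP = "u" (length 1)


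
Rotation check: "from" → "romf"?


Word: "from", Candidate: "romf"
Method: check if candidate is substring of word+word
"fromfrom" contains "romf"? Yes
Is rotation = Yes


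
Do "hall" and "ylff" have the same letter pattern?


Pattern of "hall": [0, 1, 2, 2]
Pattern of "ylff": [0, 1, 2, 2]
Patterns match
Same pattern = Yes


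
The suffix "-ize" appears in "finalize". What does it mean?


Suffix: -ize
As in: finalize -> final + -ize
Meaning = to make


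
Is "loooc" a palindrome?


Word: "loooc"
Reversed: "coool"
Forward == Backward? loooc != coool
Palindrome = No


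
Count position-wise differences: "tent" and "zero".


Comparing character by character (same length = 4):
  Pos 0: 't' vs 'z' !=
  Pos 1: 'e' vs 'e' =
  Pos 2: 'n' vs 'r' !=
  Pos 3: 't' vs 'o' !=
Hamming distance = 3


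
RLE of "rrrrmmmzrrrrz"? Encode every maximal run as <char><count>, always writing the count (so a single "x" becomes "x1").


String: "rrrrmmmzrrrrz"
Scanning for consecutive runs:
  'r' x 4
  'm' x 3
  'z' x 1
  'r' x 4
  'z' x 1
RLE = "r4m3z1r4z1"


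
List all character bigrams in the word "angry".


Word: "angry" (length 5)
Number of bigrams = 5 - 2 + 1 = 4
  Position 0: "an"
  Position 1: "ng"
  Position 2: "gr"
  Position 3: "ry"
Bigrams = "an", "ng", "gr", "ry"


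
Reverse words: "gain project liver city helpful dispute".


Original: "gain project liver city helpful dispute"
Words (1..n): gain | project | liver | city | helpful | dispute
Reversed (n..1): dispute | helpful | city | liver | project | gain
Result = "dispute helpful city liver project gain"


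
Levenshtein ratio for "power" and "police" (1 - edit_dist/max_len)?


Word 1: "power" (length 5)
Word 2: "police" (length 6)
One optimal edit sequence:
  1. keep 'p'
  2. keep 'o'
  3. insert 'l'  (+1)
  4. substitute 'w' -> 'i'  (+1)
  5. substitute 'e' -> 'c'  (+1)
  6. substitute 'r' -> 'e'  (+1)
Edit distance = 4
Max length = max(5, 6) = 6
Similarity = 1 - 4/6
= 0.3333


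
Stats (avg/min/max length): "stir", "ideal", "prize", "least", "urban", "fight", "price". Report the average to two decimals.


Lengths: "stir"=4, "ideal"=5, "prize"=5, "least"=5, "urban"=5, "fight"=5, "price"=5
Sum = 34, Count = 7
Average = 34/7 = 4.86
= avg=4.86, min=4, max=5


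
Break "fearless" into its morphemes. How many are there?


Word: "fearless"
Morphemes: fear / -less
Each morpheme carries meaning
= 2 morphemes


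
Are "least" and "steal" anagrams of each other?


Word 1: "least" → sorted: aelst
Word 2: "steal" → sorted: aelst
Same letters? aelst == aelst
Anagram = Yes


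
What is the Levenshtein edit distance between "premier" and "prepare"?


Word 1: "premier" (length 7)
Word 2: "prepare" (length 7)
One optimal edit sequence (insert/delete/substitute each cost 1):
  1. keep 'p'
  2. keep 'r'
  3. keep 'e'
  4. substitute 'm' -> 'p'  (+1)
  5. substitute 'i' -> 'a'  (+1)
  6. substitute 'e' -> 'r'  (+1)
  7. substitute 'r' -> 'e'  (+1)
Total edit operations: 4
Edit distance = 4


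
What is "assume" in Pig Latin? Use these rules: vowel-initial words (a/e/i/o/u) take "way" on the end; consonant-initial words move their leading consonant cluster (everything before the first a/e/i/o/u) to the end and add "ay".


Word: "assume"
Starts with vowel → add 'way'
Pig Latin = "assumeway"


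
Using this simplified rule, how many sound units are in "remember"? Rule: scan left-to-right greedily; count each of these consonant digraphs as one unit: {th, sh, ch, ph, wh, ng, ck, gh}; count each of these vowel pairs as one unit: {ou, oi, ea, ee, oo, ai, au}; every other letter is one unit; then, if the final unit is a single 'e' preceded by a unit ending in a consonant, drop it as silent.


Word: "remember" (8 letters)
Left-to-right scan:
  (1) 'r' (letter)
  (2) 'e' (letter)
  (3) 'm' (letter)
  (4) 'e' (letter)
  (5) 'm' (letter)
  (6) 'b' (letter)
  (7) 'e' (letter)
  (8) 'r' (letter)
Units from scan: 8
Sound units = 8 units


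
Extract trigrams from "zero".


Word: "zero" (length 4)
Number of trigrams = 4 - 3 + 1 = 2
  Position 0: "zer"
  Position 1: "ero"
Trigrams = "zer", "ero"


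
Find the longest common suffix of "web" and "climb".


Word 1: "web"
Word 2: "climb"
Comparing from end:
  Pos -1: 'b' == 'b'
  Pos -2: 'e' != 'm' (stop)
LCS = "b" (length 1)


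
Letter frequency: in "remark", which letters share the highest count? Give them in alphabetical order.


Word: "remark"
Letter counts:
  'a': 1
  'e': 1
  'k': 1
  'm': 1
  'r': 2
Maximum count = 2
Most frequent = 'r' (2 times each)


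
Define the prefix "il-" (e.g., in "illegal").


Prefix: il-
Example: illegal = il- + legal
Meaning = not


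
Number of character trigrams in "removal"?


Word: "removal" (length 7)
Number of 3-grams = length - 3 + 1 = 7 - 3 + 1
= 5


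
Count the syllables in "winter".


Word: "winter"
Syllable breakdown: win-ter
Counting: 2 parts
= 2 syllables


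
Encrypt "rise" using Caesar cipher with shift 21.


Word: "rise"
Shift: 21
Each letter → (letter + shift) mod 26:
  'r' (17) + 21 = 12 → 'm'
  'i' (8) + 21 = 3 → 'd'
  's' (18) + 21 = 13 → 'n'
  'e' (4) + 21 = 25 → 'z'
Result = "mdnz"


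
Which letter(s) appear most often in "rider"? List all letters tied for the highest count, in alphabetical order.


Word: "rider"
Letter counts:
  'd': 1
  'e': 1
  'i': 1
  'r': 2
Maximum count = 2
Most frequent = 'r' (2 times each)


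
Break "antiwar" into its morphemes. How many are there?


Word: "antiwar"
Morphemes: anti- / war
Each morpheme carries meaning
= 2 morphemes


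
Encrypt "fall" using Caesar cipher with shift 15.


Word: "fall"
Shift: 15
Each letter → (letter + shift) mod 26:
  'f' (5) + 15 = 20 → 'u'
  'a' (0) + 15 = 15 → 'p'
  'l' (11) + 15 = 0 → 'a'
  'l' (11) + 15 = 0 → 'a'
Result = "upaa"


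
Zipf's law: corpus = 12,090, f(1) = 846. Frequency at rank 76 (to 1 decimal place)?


Zipf's law: f(r) = f(1) / r
f(1) = 846
f(76) = 846 / 76
= 11.1 occurrences


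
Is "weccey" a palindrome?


Word: "weccey"
Reversed: "yeccew"
Forward == Backward? weccey != yeccew
Palindrome = No


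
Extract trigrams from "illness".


Word: "illness" (length 7)
Number of trigrams = 7 - 3 + 1 = 5
  Position 0: "ill"
  Position 1: "lln"
  Position 2: "lne"
  Position 3: "nes"
  Position 4: "ess"
Trigrams = "ill", "lln", "lne", "nes", "ess"


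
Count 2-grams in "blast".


Word: "blast" (length 5)
Number of 2-grams = length - 2 + 1 = 5 - 2 + 1
= 4


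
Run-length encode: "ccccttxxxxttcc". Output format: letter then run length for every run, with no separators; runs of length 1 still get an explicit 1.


String: "ccccttxxxxttcc"
Scanning for consecutive runs:
  'c' x 4
  't' x 2
  'x' x 4
  't' x 2
  'c' x 2
RLE = "c4t2x4t2c2"


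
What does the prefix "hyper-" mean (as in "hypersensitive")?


Prefix: hyper-
Example: hypersensitive (hyper- + sensitive)
Meaning = over / excessive


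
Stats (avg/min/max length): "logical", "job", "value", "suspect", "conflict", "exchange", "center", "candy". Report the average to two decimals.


Lengths: "logical"=7, "job"=3, "value"=5, "suspect"=7, "conflict"=8, "exchange"=8, "center"=6, "candy"=5
Sum = 49, Count = 8
Average = 49/8 = 6.13
= avg=6.13, min=3, max=8


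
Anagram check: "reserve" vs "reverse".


Word 1: "reserve" → sorted: eeerrsv
Word 2: "reverse" → sorted: eeerrsv
Same letters? eeerrsv == eeerrsv
Anagram = Yes


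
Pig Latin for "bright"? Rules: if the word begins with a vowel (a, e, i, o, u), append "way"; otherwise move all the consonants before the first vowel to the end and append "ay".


Word: "bright"
Starts with consonant(s) → move to end, add 'ay'
Consonant cluster: "br"
Pig Latin = "ightbray"


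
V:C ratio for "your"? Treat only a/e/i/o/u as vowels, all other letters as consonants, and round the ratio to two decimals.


Word: "your"
Vowels (a,e,i,o,u): 2
Consonants: 2
Ratio = 2/2
= 1.00


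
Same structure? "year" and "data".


Pattern of "year": [0, 1, 2, 3]
Pattern of "data": [0, 1, 2, 1]
Patterns do not match
Same pattern = No


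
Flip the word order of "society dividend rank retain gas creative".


Original: "society dividend rank retain gas creative"
Words (1..n): society | dividend | rank | retain | gas | creative
Reversed (n..1): creative | gas | retain | rank | dividend | society
Result = "creative gas retain rank dividend society"


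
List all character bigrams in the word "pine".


Word: "pine" (length 4)
Number of bigrams = 4 - 2 + 1 = 3
  Position 0: "pi"
  Position 1: "in"
  Position 2: "ne"
Bigrams = "pi", "in", "ne"


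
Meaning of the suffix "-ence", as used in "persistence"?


Suffix: -ence
As in: persistence -> persist + -ence
Meaning = state of


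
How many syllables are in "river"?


Word: "river"
Syllable breakdown: riv-er
Counting: 2 parts
= 2 syllables


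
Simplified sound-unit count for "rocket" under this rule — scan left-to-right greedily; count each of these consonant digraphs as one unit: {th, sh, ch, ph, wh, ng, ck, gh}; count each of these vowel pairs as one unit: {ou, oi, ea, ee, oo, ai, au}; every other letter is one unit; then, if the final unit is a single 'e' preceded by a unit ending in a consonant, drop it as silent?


Word: "rocket" (6 letters)
Left-to-right scan:
  (1) 'r' (letter)
  (2) 'o' (letter)
  (3) 'ck' (digraph)
  (4) 'e' (letter)
  (5) 't' (letter)
Units from scan: 5
Sound units = 5 units


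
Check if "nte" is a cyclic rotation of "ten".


Word: "ten", Candidate: "nte"
Method: check if candidate is substring of word+word
"tenten" contains "nte"? Yes
Is rotation = Yes


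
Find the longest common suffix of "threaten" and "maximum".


Word 1: "threaten"
Word 2: "maximum"
Comparing from end:
  Pos -1: 'n' != 'm' (stop)
LCS = "" (length 0)


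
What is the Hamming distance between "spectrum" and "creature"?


Comparing character by character (same length = 8):
  Pos 0: 's' vs 'c' !=
  Pos 1: 'p' vs 'r' !=
  Pos 2: 'e' vs 'e' =
  Pos 3: 'c' vs 'a' !=
  Pos 4: 't' vs 't' =
  Pos 5: 'r' vs 'u' !=
  Pos 6: 'u' vs 'r' !=
  Pos 7: 'm' vs 'e' !=
Hamming distance = 6


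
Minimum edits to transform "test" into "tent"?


Word 1: "test" (length 4)
Word 2: "tent" (length 4)
One optimal edit sequence (insert/delete/substitute each cost 1):
  1. keep 't'
  2. keep 'e'
  3. substitute 's' -> 'n'  (+1)
  4. keep 't'
Total edit operations: 1
Edit distance = 1


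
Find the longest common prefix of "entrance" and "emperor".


Word 1: "entrance"
Word 2: "emperor"
Comparing from start:
  Pos 0: 'e' == 'e'
  Pos 1: 'n' != 'm' (stop)
LCP = "e" (length 1)


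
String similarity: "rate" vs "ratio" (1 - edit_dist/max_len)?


Word 1: "rate" (length 4)
Word 2: "ratio" (length 5)
One optimal edit sequence:
  1. keep 'r'
  2. keep 'a'
  3. keep 't'
  4. insert 'i'  (+1)
  5. substitute 'e' -> 'o'  (+1)
Edit distance = 2
Max length = max(4, 5) = 5
Similarity = 1 - 2/5
= 0.6000


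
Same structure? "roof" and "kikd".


Pattern of "roof": [0, 1, 1, 2]
Pattern of "kikd": [0, 1, 0, 2]
Patterns do not match
Same pattern = No


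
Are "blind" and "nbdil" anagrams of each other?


Word 1: "blind" → sorted: bdiln
Word 2: "nbdil" → sorted: bdiln
Same letters? bdiln == bdiln
Anagram = Yes


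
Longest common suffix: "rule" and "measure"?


Word 1: "rule"
Word 2: "measure"
Comparing from end:
  Pos -1: 'e' == 'e'
  Pos -2: 'l' != 'r' (stop)
LCS = "e" (length 1)


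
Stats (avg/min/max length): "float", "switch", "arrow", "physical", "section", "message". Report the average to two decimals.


Lengths: "float"=5, "switch"=6, "arrow"=5, "physical"=8, "section"=7, "message"=7
Sum = 38, Count = 6
Average = 38/6 = 6.33
= avg=6.33, min=5, max=8


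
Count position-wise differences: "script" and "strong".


Comparing character by character (same length = 6):
  Pos 0: 's' vs 's' =
  Pos 1: 'c' vs 't' !=
  Pos 2: 'r' vs 'r' =
  Pos 3: 'i' vs 'o' !=
  Pos 4: 'p' vs 'n' !=
  Pos 5: 't' vs 'g' !=
Hamming distance = 4


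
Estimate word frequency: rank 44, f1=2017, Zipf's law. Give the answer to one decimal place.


Zipf's law: f(r) = f(1) / r
f(1) = 2017
f(44) = 2017 / 44
= 45.8 occurrences


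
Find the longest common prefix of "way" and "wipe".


Word 1: "way"
Word 2: "wipe"
Comparing from start:
  Pos 0: 'w' == 'w'
  Pos 1: 'a' != 'i' (stop)
LCP = "w" (length 1)


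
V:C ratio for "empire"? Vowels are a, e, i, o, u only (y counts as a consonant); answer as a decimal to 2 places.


Word: "empire"
Vowels (a,e,i,o,u): 3
Consonants: 3
Ratio = 3/3
= 1.00


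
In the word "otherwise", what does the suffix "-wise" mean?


Suffix: -wise
As in: otherwise -> other + -wise
Meaning = in the manner of


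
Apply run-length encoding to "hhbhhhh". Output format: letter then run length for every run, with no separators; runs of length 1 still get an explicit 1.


String: "hhbhhhh"
Scanning for consecutive runs:
  'h' x 2
  'b' x 1
  'h' x 4
RLE = "h2b1h4"


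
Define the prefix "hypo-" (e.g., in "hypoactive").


Prefix: hypo-
As in: hypoactive -> hypo- + active
Meaning = under / below normal


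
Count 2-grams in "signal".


Word: "signal" (length 6)
Number of 2-grams = length - 2 + 1 = 6 - 2 + 1
= 5


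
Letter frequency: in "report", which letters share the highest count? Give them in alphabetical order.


Word: "report"
Letter counts:
  'e': 1
  'o': 1
  'p': 1
  'r': 2
  't': 1
Maximum count = 2
Most frequent = 'r' (2 times each)


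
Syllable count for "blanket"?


Word: "blanket"
Syllable breakdown: blan / ket
Counting: 2 parts
= 2 syllables


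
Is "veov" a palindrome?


Word: "veov"
Reversed: "voev"
Forward == Backward? veov != voev
Palindrome = No


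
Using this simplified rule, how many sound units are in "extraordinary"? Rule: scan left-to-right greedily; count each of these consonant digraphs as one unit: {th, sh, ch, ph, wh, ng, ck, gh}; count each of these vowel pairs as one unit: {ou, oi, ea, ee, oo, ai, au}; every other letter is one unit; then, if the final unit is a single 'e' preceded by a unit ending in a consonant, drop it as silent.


Word: "extraordinary" (13 letters)
Left-to-right scan:
  [1] 'e' (letter)
  [2] 'x' (letter)
  [3] 't' (letter)
  [4] 'r' (letter)
  [5] 'a' (letter)
  [6] 'o' (letter)
  [7] 'r' (letter)
  [8] 'd' (letter)
  [9] 'i' (letter)
  [10] 'n' (letter)
  [11] 'a' (letter)
  [12] 'r' (letter)
  [13] 'y' (letter)
Units from scan: 13
Sound units = 13 units


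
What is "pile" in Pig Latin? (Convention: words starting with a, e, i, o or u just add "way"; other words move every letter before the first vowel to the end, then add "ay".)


Word: "pile"
Starts with consonant(s) → move to end, add 'ay'
Consonant cluster: "p"
Pig Latin = "ilepay"


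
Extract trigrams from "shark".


Word: "shark" (length 5)
Number of trigrams = 5 - 3 + 1 = 3
  Position 0: "sha"
  Position 1: "har"
  Position 2: "ark"
Trigrams = "sha", "har", "ark"


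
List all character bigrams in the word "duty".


Word: "duty" (length 4)
Number of bigrams = 4 - 2 + 1 = 3
  Position 0: "du"
  Position 1: "ut"
  Position 2: "ty"
Bigrams = "du", "ut", "ty"


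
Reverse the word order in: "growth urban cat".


Original: "growth urban cat"
Words (1..n): growth | urban | cat
Reversed (n..1): cat | urban | growth
Result = "cat urban growth"


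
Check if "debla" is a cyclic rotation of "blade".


Word: "blade", Candidate: "debla"
Method: check if candidate is substring of word+word
"bladeblade" contains "debla"? Yes
Is rotation = Yes


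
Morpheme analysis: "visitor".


Word: "visitor"
Morphemes: visit / -or
Each morpheme carries meaning
= 2 morphemes


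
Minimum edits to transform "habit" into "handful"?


Word 1: "habit" (length 5)
Word 2: "handful" (length 7)
One optimal edit sequence (insert/delete/substitute each cost 1):
  1. keep 'h'
  2. keep 'a'
  3. insert 'n'  (+1)
  4. insert 'd'  (+1)
  5. substitute 'b' -> 'f'  (+1)
  6. substitute 'i' -> 'u'  (+1)
  7. substitute 't' -> 'l'  (+1)
Total edit operations: 5
Edit distance = 5


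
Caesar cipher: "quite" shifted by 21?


Word: "quite"
Shift: 21
Each letter → (letter + shift) mod 26:
  'q' (16) + 21 = 11 → 'l'
  'u' (20) + 21 = 15 → 'p'
  'i' (8) + 21 = 3 → 'd'
  't' (19) + 21 = 14 → 'o'
  'e' (4) + 21 = 25 → 'z'
Result = "lpdoz"


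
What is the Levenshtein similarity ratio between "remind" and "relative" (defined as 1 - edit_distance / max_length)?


Word 1: "remind" (length 6)
Word 2: "relative" (length 8)
One optimal edit sequence:
  1. keep 'r'
  2. keep 'e'
  3. insert 'l'  (+1)
  4. insert 'a'  (+1)
  5. substitute 'm' -> 't'  (+1)
  6. keep 'i'
  7. substitute 'n' -> 'v'  (+1)
  8. substitute 'd' -> 'e'  (+1)
Edit distance = 5
Max length = max(6, 8) = 8
Similarity = 1 - 5/8
= 0.3750


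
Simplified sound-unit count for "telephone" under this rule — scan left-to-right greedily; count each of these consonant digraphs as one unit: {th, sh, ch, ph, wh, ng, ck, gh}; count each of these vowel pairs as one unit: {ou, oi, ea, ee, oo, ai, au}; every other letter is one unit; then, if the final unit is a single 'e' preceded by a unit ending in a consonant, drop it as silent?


Word: "telephone" (9 letters)
Left-to-right scan:
  [1] 't' (letter)
  [2] 'e' (letter)
  [3] 'l' (letter)
  [4] 'e' (letter)
  [5] 'ph' (digraph)
  [6] 'o' (letter)
  [7] 'n' (letter)
  [8] 'e' (letter)
Units from scan: 8
Final unit is 'e' after a consonant -> drop as silent (-1)
Sound units = 7 units


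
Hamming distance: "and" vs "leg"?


Comparing character by character (same length = 3):
  Pos 0: 'a' vs 'l' !=
  Pos 1: 'n' vs 'e' !=
  Pos 2: 'd' vs 'g' !=
Hamming distance = 3


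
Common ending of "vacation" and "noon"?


Word 1: "vacation"
Word 2: "noon"
Comparing from end:
  Pos -1: 'n' == 'n'
  Pos -2: 'o' == 'o'
  Pos -3: 'i' != 'o' (stop)
LCS = "on" (length 2)


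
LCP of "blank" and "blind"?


Word 1: "blank"
Word 2: "blind"
Comparing from start:
  Pos 0: 'b' == 'b'
  Pos 1: 'l' == 'l'
  Pos 2: 'a' != 'i' (stop)
LCP = "bl" (length 2)


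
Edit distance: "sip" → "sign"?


Word 1: "sip" (length 3)
Word 2: "sign" (length 4)
One optimal edit sequence (insert/delete/substitute each cost 1):
  1. keep 's'
  2. keep 'i'
  3. insert 'g'  (+1)
  4. substitute 'p' -> 'n'  (+1)
Total edit operations: 2
Edit distance = 2


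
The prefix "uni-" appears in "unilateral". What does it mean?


Prefix: uni-
Example: unilateral (uni- + lateral)
Meaning = one


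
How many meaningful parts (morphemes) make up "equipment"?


Word: "equipment"
Morphemes: equip + -ment
Each morpheme carries meaning
= 2 morphemes


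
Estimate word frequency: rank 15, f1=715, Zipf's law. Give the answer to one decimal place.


Zipf's law: f(r) = f(1) / r
f(1) = 715
f(15) = 715 / 15
= 47.7 occurrences


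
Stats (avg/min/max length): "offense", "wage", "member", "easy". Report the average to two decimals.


Lengths: "offense"=7, "wage"=4, "member"=6, "easy"=4
Sum = 21, Count = 4
Average = 21/4 = 5.25
= avg=5.25, min=4, max=7


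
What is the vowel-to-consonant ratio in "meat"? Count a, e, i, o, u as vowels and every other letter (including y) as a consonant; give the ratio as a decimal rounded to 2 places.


Word: "meat"
Vowels (a,e,i,o,u): 2
Consonants: 2
Ratio = 2/2
= 1.00
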